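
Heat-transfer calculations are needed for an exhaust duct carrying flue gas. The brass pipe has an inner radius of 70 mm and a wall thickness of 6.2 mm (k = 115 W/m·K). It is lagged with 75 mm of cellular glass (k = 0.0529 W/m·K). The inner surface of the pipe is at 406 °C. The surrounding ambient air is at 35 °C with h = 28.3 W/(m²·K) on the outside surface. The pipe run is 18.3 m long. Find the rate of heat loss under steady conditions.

Q ≈ 3230 W

For a radial system each layer contributes R = ln(r_out/r_in)/(2πkL); films add R = 1/(hA).
R_brass pipe wall = ln(76.2/70)/(2π×115×18.3) = 6.418×10^-6 K/W
R_cellular glass = ln(151.2/76.2)/(2π×0.0529×18.3) = 0.1127 K/W
R_outer film = 1/(h_o·2πr_oL) = 1/(28.3×2π×0.1512×18.3) = 0.002033 K/W
R_total = 0.1147 K/W
Q = ΔT/R_total = 371/0.1147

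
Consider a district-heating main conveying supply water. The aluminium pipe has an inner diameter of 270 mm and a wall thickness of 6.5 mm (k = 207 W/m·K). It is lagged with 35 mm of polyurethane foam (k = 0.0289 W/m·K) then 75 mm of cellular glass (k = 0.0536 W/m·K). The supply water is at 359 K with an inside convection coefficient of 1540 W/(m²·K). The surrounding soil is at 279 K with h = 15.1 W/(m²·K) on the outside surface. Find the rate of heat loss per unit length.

q′ ≈ 34.6 W/m

Per-layer cylindrical resistances, series-summed:
R_inner film = 1/(h_i·2πr₁L) = 1/(1540×2π×0.135×1) = 7.655×10^-4 K/W
R_aluminium pipe wall = ln(141.5/135)/(2π×207×1) = 3.616×10^-5 K/W
R_polyurethane foam = ln(176.5/141.5)/(2π×0.0289×1) = 1.217 K/W
R_cellular glass = ln(251.5/176.5)/(2π×0.0536×1) = 1.051 K/W
R_outer film = 1/(h_o·2πr_oL) = 1/(15.1×2π×0.2515×1) = 0.04191 K/W
R_total = 2.311 K/W
Q = ΔT/R_total = 80/2.311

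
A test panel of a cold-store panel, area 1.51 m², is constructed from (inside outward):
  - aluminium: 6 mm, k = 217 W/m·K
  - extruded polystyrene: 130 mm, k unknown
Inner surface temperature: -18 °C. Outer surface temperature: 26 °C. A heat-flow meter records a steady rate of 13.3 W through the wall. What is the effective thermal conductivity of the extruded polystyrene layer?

k ≈ 0.026 W/(m·K)

Treating each layer as a thermal resistance in series:
R_aluminium = L/(kA) = 0.006/(217×1.51) = 1.831×10^-5 K/W
Sum of known resistances R_other = 1.831×10^-5 K/W
Total R = ΔT/Q = 44/13.3 = 3.308 K/W
R_extruded polystyrene = R_total − R_other = 3.308 K/W
k = L/(R·A) = 0.13/(3.308×1.51)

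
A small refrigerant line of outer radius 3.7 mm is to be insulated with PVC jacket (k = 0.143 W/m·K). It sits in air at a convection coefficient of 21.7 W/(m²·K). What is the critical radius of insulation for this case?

r_cr ≈ 6.59 mm

For a cylinder r_cr = k/h = 0.143/21.7
r_cr = 6.59 mm; since the bare radius (3.7 mm) is below r_cr, adding a thin layer of insulation will *increase* heat loss.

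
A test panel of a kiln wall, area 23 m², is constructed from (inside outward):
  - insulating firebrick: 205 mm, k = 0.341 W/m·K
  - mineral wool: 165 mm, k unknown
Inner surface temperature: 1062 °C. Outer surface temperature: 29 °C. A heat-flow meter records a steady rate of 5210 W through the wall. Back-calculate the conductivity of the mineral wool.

Thermal resistances in series:
R_insulating firebrick = L/(kA) = 0.205/(0.341×23) = 0.02614 K/W
Sum of known resistances R_other = 0.02614 K/W
Total R = ΔT/Q = 1033/5210 = 0.1983 K/W
R_mineral wool = R_total − R_other = 0.1721 K/W
k = L/(R·A) = 0.165/(0.1721×23)

k ≈ 0.0417 W/(m·K)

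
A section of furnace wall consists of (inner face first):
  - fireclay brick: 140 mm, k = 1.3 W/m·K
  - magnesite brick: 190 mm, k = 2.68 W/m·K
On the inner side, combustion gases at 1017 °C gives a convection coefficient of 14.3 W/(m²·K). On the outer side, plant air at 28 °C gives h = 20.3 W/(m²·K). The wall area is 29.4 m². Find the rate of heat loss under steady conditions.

Q ≈ 97600 W

Treating each layer as a thermal resistance in series:
R_inner film = 1/(h_i·A) = 1/(14.3×29.4) = 0.002379 K/W
R_fireclay brick = L/(kA) = 0.14/(1.3×29.4) = 0.003663 K/W
R_magnesite brick = L/(kA) = 0.19/(2.68×29.4) = 0.002411 K/W
R_outer film = 1/(h_o·A) = 1/(20.3×29.4) = 0.001676 K/W
R_total = 0.01013 K/W
Q = ΔT / R_total = 989 / 0.01013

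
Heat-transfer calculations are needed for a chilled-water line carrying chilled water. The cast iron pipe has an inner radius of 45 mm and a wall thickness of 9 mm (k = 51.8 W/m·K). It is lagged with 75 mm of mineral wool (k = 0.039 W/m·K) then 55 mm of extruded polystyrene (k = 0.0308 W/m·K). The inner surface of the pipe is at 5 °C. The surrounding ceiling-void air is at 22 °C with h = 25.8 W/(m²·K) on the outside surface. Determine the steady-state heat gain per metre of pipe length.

Treating each annulus and film as a series resistance:
R_cast iron pipe wall = ln(54/45)/(2π×51.8×1) = 5.602×10^-4 K/W
R_mineral wool = ln(129/54)/(2π×0.039×1) = 3.554 K/W
R_extruded polystyrene = ln(184/129)/(2π×0.0308×1) = 1.835 K/W
R_outer film = 1/(h_o·2πr_oL) = 1/(25.8×2π×0.184×1) = 0.03353 K/W
R_total = 5.423 K/W
Q = ΔT/R_total = 17/5.423

q′ ≈ 3.13 W/m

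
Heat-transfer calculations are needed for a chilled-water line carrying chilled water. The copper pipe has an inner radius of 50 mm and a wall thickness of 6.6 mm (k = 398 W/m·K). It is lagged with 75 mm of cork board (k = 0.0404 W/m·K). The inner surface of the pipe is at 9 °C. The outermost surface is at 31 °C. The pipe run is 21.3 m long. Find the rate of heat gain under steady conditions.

Q ≈ 141 W

Radial resistances (cylindrical: R_cond = ln(r_o/r_i)/(2πkL), R_conv = 1/(h·2πrL)):
R_copper pipe wall = ln(56.6/50)/(2π×398×21.3) = 2.328×10^-6 K/W
R_cork board = ln(131.6/56.6)/(2π×0.0404×21.3) = 0.1561 K/W
R_total = 0.1561 K/W
Q = ΔT/R_total = 22/0.1561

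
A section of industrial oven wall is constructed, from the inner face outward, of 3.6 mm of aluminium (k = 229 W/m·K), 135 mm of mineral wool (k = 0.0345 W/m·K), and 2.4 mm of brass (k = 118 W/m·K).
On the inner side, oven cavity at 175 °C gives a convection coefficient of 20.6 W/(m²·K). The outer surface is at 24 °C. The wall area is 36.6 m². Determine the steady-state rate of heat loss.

Thermal resistances in series:
R_inner film = 1/(h_i·A) = 1/(20.6×36.6) = 0.001326 K/W
R_aluminium = L/(kA) = 0.0036/(229×36.6) = 4.295×10^-7 K/W
R_mineral wool = L/(kA) = 0.135/(0.0345×36.6) = 0.1069 K/W
R_brass = L/(kA) = 0.0024/(118×36.6) = 5.557×10^-7 K/W
R_total = 0.1082 K/W
Q = ΔT / R_total = 151 / 0.1082

Q ≈ 1400 W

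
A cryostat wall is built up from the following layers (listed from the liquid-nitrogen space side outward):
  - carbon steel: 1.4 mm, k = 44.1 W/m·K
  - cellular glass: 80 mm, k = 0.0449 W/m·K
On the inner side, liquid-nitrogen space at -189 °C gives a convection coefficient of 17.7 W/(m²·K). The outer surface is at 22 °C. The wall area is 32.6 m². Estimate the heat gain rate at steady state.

Using the resistance-network approach (series):
R_inner film = 1/(h_i·A) = 1/(17.7×32.6) = 0.001733 K/W
R_carbon steel = L/(kA) = 0.0014/(44.1×32.6) = 9.738×10^-7 K/W
R_cellular glass = L/(kA) = 0.08/(0.0449×32.6) = 0.05465 K/W
R_total = 0.05639 K/W
Q = ΔT / R_total = 211 / 0.05639

Q ≈ 3740 W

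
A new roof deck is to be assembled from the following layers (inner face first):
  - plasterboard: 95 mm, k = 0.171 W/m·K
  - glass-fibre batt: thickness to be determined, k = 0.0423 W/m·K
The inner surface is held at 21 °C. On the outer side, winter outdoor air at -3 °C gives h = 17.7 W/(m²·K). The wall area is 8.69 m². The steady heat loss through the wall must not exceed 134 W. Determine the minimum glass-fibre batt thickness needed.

Model the wall as resistances in series:
R_plasterboard = L/(kA) = 0.095/(0.171×8.69) = 0.06393 K/W
R_outer film = 1/(h_o·A) = 1/(17.7×8.69) = 0.006501 K/W
Sum of the known resistances R_other = 0.07043 K/W
Required total resistance R_tot = ΔT/Q_allow = 24/134 = 0.1791 K/W
R_glass-fibre batt = R_tot − R_other = 0.1087 K/W
L = R·k·A = 0.1087×0.0423×8.69

L ≈ 39.9 mm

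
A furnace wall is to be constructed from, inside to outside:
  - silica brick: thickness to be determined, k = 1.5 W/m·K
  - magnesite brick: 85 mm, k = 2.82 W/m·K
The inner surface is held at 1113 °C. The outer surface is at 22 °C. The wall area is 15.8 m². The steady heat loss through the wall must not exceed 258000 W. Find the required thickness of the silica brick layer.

Thermal resistances in series:
R_magnesite brick = L/(kA) = 0.085/(2.82×15.8) = 0.001908 K/W
Sum of the known resistances R_other = 0.001908 K/W
Required total resistance R_tot = ΔT/Q_allow = 1091/258000 = 0.004229 K/W
R_silica brick = R_tot − R_other = 0.002321 K/W
L = R·k·A = 0.002321×1.5×15.8

L ≈ 55 mm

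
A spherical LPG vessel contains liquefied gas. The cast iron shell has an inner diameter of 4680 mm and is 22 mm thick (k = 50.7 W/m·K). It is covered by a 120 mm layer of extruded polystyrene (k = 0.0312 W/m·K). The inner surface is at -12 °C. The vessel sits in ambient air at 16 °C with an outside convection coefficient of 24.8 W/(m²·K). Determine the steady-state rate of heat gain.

Q ≈ 531 W

For a spherical shell R = (1/r₁ − 1/r₂)/(4πk); film R = 1/(h·4πr²). In series:
R_cast iron shell = (1/2.34 − 1/2.362)/(4π×50.7) = 6.248×10^-6 K/W
R_extruded polystyrene = (1/2.362 − 1/2.482)/(4π×0.0312) = 0.05221 K/W
R_outer film = 1/(h·4πr_o²) = 1/(24.8×4π×2.482²) = 5.209×10^-4 K/W
R_total = 0.05273 K/W
Q = ΔT/R_total = 28/0.05273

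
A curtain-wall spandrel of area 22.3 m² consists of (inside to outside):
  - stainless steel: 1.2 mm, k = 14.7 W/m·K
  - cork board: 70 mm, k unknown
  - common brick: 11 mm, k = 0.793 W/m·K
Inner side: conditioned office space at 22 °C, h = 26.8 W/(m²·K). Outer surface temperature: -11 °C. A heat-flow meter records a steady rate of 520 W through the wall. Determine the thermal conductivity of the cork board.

k ≈ 0.0513 W/(m·K)

Treating each layer as a thermal resistance in series:
R_inner film = 1/(h_i·A) = 1/(26.8×22.3) = 0.001673 K/W
R_stainless steel = L/(kA) = 0.0012/(14.7×22.3) = 3.661×10^-6 K/W
R_common brick = L/(kA) = 0.011/(0.793×22.3) = 6.22×10^-4 K/W
Sum of known resistances R_other = 0.002299 K/W
Total R = ΔT/Q = 33/520 = 0.06346 K/W
R_cork board = R_total − R_other = 0.06116 K/W
k = L/(R·A) = 0.07/(0.06116×22.3)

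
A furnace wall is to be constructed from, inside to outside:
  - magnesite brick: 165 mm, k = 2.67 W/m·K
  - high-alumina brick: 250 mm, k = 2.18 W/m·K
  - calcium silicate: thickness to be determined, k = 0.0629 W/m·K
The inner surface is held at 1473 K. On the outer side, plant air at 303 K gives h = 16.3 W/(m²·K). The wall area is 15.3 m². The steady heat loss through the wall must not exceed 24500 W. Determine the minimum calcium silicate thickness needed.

Treating each layer as a thermal resistance in series:
R_magnesite brick = L/(kA) = 0.165/(2.67×15.3) = 0.004039 K/W
R_high-alumina brick = L/(kA) = 0.25/(2.18×15.3) = 0.007495 K/W
R_outer film = 1/(h_o·A) = 1/(16.3×15.3) = 0.00401 K/W
Sum of the known resistances R_other = 0.01554 K/W
Required total resistance R_tot = ΔT/Q_allow = 1170/24500 = 0.04776 K/W
R_calcium silicate = R_tot − R_other = 0.03221 K/W
L = R·k·A = 0.03221×0.0629×15.3

L ≈ 31 mm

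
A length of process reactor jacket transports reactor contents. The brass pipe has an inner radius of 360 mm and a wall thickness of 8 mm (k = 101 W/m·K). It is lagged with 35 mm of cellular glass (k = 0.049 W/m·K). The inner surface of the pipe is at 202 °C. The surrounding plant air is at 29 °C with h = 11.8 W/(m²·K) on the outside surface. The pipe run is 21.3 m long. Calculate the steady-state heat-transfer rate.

Per-layer cylindrical resistances, series-summed:
R_brass pipe wall = ln(368/360)/(2π×101×21.3) = 1.626×10^-6 K/W
R_cellular glass = ln(403/368)/(2π×0.049×21.3) = 0.01385 K/W
R_outer film = 1/(h_o·2πr_oL) = 1/(11.8×2π×0.403×21.3) = 0.001571 K/W
R_total = 0.01543 K/W
Q = ΔT/R_total = 173/0.01543

Q ≈ 11200 W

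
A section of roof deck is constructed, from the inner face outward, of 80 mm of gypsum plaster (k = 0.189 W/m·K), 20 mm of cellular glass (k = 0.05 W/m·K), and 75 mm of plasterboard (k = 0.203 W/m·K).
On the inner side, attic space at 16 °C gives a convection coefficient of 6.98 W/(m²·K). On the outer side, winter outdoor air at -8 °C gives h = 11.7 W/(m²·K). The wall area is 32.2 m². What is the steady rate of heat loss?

Q ≈ 544 W

Thermal resistances in series:
R_inner film = 1/(h_i·A) = 1/(6.98×32.2) = 0.004449 K/W
R_gypsum plaster = L/(kA) = 0.08/(0.189×32.2) = 0.01315 K/W
R_cellular glass = L/(kA) = 0.02/(0.05×32.2) = 0.01242 K/W
R_plasterboard = L/(kA) = 0.075/(0.203×32.2) = 0.01147 K/W
R_outer film = 1/(h_o·A) = 1/(11.7×32.2) = 0.002654 K/W
R_total = 0.04415 K/W
Q = ΔT / R_total = 24 / 0.04415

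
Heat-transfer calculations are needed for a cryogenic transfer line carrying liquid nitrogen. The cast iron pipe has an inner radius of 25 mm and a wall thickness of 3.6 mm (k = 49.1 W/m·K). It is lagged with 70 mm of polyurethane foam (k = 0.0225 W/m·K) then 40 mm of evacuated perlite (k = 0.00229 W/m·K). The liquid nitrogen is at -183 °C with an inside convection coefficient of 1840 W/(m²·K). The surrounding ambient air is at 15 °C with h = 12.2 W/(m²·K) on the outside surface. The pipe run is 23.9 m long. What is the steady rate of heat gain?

Q ≈ 146 W

Cylindrical conduction, so R = ln(r₂/r₁)/(2πkL) per layer, in series:
R_inner film = 1/(h_i·2πr₁L) = 1/(1840×2π×0.025×23.9) = 1.448×10^-4 K/W
R_cast iron pipe wall = ln(28.6/25)/(2π×49.1×23.9) = 1.825×10^-5 K/W
R_polyurethane foam = ln(98.6/28.6)/(2π×0.0225×23.9) = 0.3663 K/W
R_evacuated perlite = ln(138.6/98.6)/(2π×0.00229×23.9) = 0.9902 K/W
R_outer film = 1/(h_o·2πr_oL) = 1/(12.2×2π×0.1386×23.9) = 0.003938 K/W
R_total = 1.361 K/W
Q = ΔT/R_total = 198/1.361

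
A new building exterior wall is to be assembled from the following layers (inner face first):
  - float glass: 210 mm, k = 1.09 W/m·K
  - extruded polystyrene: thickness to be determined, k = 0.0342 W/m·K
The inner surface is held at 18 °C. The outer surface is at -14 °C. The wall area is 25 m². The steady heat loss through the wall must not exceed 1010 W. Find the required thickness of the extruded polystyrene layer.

L ≈ 20.5 mm

Series thermal resistances:
R_float glass = L/(kA) = 0.21/(1.09×25) = 0.007706 K/W
Sum of the known resistances R_other = 0.007706 K/W
Required total resistance R_tot = ΔT/Q_allow = 32/1010 = 0.03168 K/W
R_extruded polystyrene = R_tot − R_other = 0.02398 K/W
L = R·k·A = 0.02398×0.0342×25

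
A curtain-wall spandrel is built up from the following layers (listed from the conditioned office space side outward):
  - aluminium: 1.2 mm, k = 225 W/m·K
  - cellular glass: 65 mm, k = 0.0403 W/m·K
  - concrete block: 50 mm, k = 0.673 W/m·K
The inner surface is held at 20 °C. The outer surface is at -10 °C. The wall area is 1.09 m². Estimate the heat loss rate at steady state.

Using the resistance-network approach (series):
R_aluminium = L/(kA) = 0.0012/(225×1.09) = 4.893×10^-6 K/W
R_cellular glass = L/(kA) = 0.065/(0.0403×1.09) = 1.48 K/W
R_concrete block = L/(kA) = 0.05/(0.673×1.09) = 0.06816 K/W
R_total = 1.548 K/W
Q = ΔT / R_total = 30 / 1.548

Q ≈ 19.4 W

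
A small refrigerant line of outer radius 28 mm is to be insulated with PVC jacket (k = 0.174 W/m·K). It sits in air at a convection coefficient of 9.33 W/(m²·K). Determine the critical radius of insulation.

For a cylinder r_cr = k/h = 0.174/9.33
r_cr = 18.6 mm; since the bare radius (28 mm) is above r_cr, any added insulation will reduce heat loss.

r_cr ≈ 18.6 mm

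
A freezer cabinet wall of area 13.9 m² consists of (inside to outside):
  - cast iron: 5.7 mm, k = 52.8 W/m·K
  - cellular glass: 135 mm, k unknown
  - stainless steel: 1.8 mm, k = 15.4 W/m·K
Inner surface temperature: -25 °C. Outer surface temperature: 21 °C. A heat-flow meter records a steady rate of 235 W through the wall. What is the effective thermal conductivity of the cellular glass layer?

Using the resistance-network approach (series):
R_cast iron = L/(kA) = 0.0057/(52.8×13.9) = 7.767×10^-6 K/W
R_stainless steel = L/(kA) = 0.0018/(15.4×13.9) = 8.409×10^-6 K/W
Sum of known resistances R_other = 1.618×10^-5 K/W
Total R = ΔT/Q = 46/235 = 0.1957 K/W
R_cellular glass = R_total − R_other = 0.1957 K/W
k = L/(R·A) = 0.135/(0.1957×13.9)

k ≈ 0.0496 W/(m·K)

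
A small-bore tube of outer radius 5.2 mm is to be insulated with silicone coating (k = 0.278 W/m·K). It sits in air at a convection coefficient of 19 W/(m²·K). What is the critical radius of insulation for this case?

r_cr ≈ 14.6 mm

For a cylinder r_cr = k/h = 0.278/19
r_cr = 14.6 mm; since the bare radius (5.2 mm) is below r_cr, adding a thin layer of insulation will *increase* heat loss.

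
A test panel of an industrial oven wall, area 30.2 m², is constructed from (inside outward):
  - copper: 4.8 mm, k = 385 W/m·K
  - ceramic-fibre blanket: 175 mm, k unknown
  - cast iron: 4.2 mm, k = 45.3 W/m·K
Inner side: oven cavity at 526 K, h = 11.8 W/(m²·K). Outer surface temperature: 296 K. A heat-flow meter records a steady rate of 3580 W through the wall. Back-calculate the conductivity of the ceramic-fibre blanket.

Series thermal resistances:
R_inner film = 1/(h_i·A) = 1/(11.8×30.2) = 0.002806 K/W
R_copper = L/(kA) = 0.0048/(385×30.2) = 4.128×10^-7 K/W
R_cast iron = L/(kA) = 0.0042/(45.3×30.2) = 3.07×10^-6 K/W
Sum of known resistances R_other = 0.00281 K/W
Total R = ΔT/Q = 230/3580 = 0.06425 K/W
R_ceramic-fibre blanket = R_total − R_other = 0.06144 K/W
k = L/(R·A) = 0.175/(0.06144×30.2)

k ≈ 0.0943 W/(m·K)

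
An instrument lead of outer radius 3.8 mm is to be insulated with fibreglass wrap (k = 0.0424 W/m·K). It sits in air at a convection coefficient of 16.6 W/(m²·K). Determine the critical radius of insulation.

r_cr ≈ 2.55 mm

For a cylinder r_cr = k/h = 0.0424/16.6
r_cr = 2.55 mm; since the bare radius (3.8 mm) is above r_cr, any added insulation will reduce heat loss.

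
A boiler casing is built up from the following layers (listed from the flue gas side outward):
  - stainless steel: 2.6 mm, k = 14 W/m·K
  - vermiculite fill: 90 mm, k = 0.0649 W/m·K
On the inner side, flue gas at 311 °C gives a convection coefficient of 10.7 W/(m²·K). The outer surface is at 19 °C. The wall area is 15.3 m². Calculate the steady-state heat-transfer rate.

Treating each layer as a thermal resistance in series:
R_inner film = 1/(h_i·A) = 1/(10.7×15.3) = 0.006108 K/W
R_stainless steel = L/(kA) = 0.0026/(14×15.3) = 1.214×10^-5 K/W
R_vermiculite fill = L/(kA) = 0.09/(0.0649×15.3) = 0.09064 K/W
R_total = 0.09676 K/W
Q = ΔT / R_total = 292 / 0.09676

Q ≈ 3020 W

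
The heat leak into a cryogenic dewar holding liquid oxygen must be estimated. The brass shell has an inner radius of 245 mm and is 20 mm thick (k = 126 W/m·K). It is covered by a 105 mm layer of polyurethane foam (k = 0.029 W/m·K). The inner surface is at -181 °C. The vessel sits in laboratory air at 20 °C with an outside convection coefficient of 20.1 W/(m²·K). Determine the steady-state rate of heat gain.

Spherical conduction: R = (1/r_in − 1/r_out)/(4πk) per layer; series-sum.
R_brass shell = (1/0.245 − 1/0.265)/(4π×126) = 1.946×10^-4 K/W
R_polyurethane foam = (1/0.265 − 1/0.37)/(4π×0.029) = 2.939 K/W
R_outer film = 1/(h·4πr_o²) = 1/(20.1×4π×0.37²) = 0.02892 K/W
R_total = 2.968 K/W
Q = ΔT/R_total = 201/2.968

Q ≈ 67.7 W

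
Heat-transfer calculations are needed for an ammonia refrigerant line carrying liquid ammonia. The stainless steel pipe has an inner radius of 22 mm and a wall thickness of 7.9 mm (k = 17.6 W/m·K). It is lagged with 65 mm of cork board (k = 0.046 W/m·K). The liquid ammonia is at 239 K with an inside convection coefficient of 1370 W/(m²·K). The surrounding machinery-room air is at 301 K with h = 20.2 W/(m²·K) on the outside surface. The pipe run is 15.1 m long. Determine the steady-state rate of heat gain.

Q ≈ 229 W

Per-layer cylindrical resistances, series-summed:
R_inner film = 1/(h_i·2πr₁L) = 1/(1370×2π×0.022×15.1) = 3.497×10^-4 K/W
R_stainless steel pipe wall = ln(29.9/22)/(2π×17.6×15.1) = 1.837×10^-4 K/W
R_cork board = ln(94.9/29.9)/(2π×0.046×15.1) = 0.2646 K/W
R_outer film = 1/(h_o·2πr_oL) = 1/(20.2×2π×0.0949×15.1) = 0.005498 K/W
R_total = 0.2707 K/W
Q = ΔT/R_total = 62/0.2707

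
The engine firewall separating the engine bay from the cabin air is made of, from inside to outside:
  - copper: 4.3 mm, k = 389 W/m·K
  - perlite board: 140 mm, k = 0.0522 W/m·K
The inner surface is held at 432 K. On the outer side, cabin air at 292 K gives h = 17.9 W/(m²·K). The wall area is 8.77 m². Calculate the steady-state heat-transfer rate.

Using the resistance-network approach (series):
R_copper = L/(kA) = 0.0043/(389×8.77) = 1.26×10^-6 K/W
R_perlite board = L/(kA) = 0.14/(0.0522×8.77) = 0.3058 K/W
R_outer film = 1/(h_o·A) = 1/(17.9×8.77) = 0.00637 K/W
R_total = 0.3122 K/W
Q = ΔT / R_total = 140 / 0.3122

Q ≈ 448 W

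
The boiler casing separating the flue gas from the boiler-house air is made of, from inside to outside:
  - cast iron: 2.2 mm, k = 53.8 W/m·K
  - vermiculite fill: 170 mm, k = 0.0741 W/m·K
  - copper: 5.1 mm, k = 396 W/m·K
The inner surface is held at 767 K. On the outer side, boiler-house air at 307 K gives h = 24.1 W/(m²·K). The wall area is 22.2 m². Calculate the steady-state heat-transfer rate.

Using the resistance-network approach (series):
R_cast iron = L/(kA) = 0.0022/(53.8×22.2) = 1.842×10^-6 K/W
R_vermiculite fill = L/(kA) = 0.17/(0.0741×22.2) = 0.1033 K/W
R_copper = L/(kA) = 0.0051/(396×22.2) = 5.801×10^-7 K/W
R_outer film = 1/(h_o·A) = 1/(24.1×22.2) = 0.001869 K/W
R_total = 0.1052 K/W
Q = ΔT / R_total = 460 / 0.1052

Q ≈ 4370 W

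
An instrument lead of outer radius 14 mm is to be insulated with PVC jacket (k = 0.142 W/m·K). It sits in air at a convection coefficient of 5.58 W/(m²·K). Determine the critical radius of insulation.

For a cylinder r_cr = k/h = 0.142/5.58
r_cr = 25.4 mm; since the bare radius (14 mm) is below r_cr, adding a thin layer of insulation will *increase* heat loss.

r_cr ≈ 25.4 mm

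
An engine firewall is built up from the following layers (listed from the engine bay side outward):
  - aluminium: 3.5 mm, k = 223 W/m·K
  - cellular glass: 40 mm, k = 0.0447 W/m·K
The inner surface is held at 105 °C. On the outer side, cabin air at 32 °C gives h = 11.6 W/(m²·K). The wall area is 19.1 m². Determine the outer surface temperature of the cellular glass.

Using the resistance-network approach (series):
R_aluminium = L/(kA) = 0.0035/(223×19.1) = 8.217×10^-7 K/W
R_cellular glass = L/(kA) = 0.04/(0.0447×19.1) = 0.04685 K/W
R_outer film = 1/(h_o·A) = 1/(11.6×19.1) = 0.004513 K/W
R_total = 0.05137 K/W;  Q = ΔT/R_total = 73/0.05137 = 1421 W
T_interface = T_inner − Q·ΣR(inner→interface) = 105 − 1420×0.04685

T ≈ 38.4 °C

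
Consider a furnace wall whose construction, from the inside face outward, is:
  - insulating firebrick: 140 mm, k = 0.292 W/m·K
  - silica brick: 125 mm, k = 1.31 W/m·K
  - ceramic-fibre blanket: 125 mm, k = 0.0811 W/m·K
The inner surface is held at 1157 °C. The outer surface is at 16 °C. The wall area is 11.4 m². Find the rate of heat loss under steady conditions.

Q ≈ 6150 W

Model the wall as resistances in series:
R_insulating firebrick = L/(kA) = 0.14/(0.292×11.4) = 0.04206 K/W
R_silica brick = L/(kA) = 0.125/(1.31×11.4) = 0.00837 K/W
R_ceramic-fibre blanket = L/(kA) = 0.125/(0.0811×11.4) = 0.1352 K/W
R_total = 0.1856 K/W
Q = ΔT / R_total = 1141 / 0.1856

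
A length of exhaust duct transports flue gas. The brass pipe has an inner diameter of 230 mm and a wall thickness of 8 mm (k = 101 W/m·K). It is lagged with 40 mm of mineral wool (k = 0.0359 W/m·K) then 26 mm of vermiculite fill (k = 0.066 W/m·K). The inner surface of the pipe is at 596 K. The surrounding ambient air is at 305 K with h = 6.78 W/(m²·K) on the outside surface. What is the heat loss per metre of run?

q′ ≈ 168 W/m

Radial resistances (cylindrical: R_cond = ln(r_o/r_i)/(2πkL), R_conv = 1/(h·2πrL)):
R_brass pipe wall = ln(123/115)/(2π×101×1) = 1.06×10^-4 K/W
R_mineral wool = ln(163/123)/(2π×0.0359×1) = 1.248 K/W
R_vermiculite fill = ln(189/163)/(2π×0.066×1) = 0.3569 K/W
R_outer film = 1/(h_o·2πr_oL) = 1/(6.78×2π×0.189×1) = 0.1242 K/W
R_total = 1.729 K/W
Q = ΔT/R_total = 291/1.729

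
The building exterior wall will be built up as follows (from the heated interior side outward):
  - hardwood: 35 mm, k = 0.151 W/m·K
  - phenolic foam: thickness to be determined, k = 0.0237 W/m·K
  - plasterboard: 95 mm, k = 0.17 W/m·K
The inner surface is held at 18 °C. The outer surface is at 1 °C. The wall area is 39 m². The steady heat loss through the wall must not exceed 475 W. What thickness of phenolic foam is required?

Thermal resistances in series:
R_hardwood = L/(kA) = 0.035/(0.151×39) = 0.005943 K/W
R_plasterboard = L/(kA) = 0.095/(0.17×39) = 0.01433 K/W
Sum of the known resistances R_other = 0.02027 K/W
Required total resistance R_tot = ΔT/Q_allow = 17/475 = 0.03579 K/W
R_phenolic foam = R_tot − R_other = 0.01552 K/W
L = R·k·A = 0.01552×0.0237×39

L ≈ 14.3 mm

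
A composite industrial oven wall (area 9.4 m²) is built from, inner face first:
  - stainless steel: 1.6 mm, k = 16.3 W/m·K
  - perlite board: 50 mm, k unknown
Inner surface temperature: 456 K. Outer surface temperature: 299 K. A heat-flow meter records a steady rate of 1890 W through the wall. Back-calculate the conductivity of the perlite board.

Series thermal resistances:
R_stainless steel = L/(kA) = 0.0016/(16.3×9.4) = 1.044×10^-5 K/W
Sum of known resistances R_other = 1.044×10^-5 K/W
Total R = ΔT/Q = 157/1890 = 0.08307 K/W
R_perlite board = R_total − R_other = 0.08306 K/W
k = L/(R·A) = 0.05/(0.08306×9.4)

k ≈ 0.064 W/(m·K)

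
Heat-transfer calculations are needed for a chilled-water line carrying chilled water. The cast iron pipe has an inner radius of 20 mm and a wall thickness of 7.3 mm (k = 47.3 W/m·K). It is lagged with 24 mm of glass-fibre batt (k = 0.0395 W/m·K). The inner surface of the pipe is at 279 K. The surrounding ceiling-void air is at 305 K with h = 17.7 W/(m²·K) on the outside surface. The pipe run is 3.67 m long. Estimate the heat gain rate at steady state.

Treating each annulus and film as a series resistance:
R_cast iron pipe wall = ln(27.3/20)/(2π×47.3×3.67) = 2.853×10^-4 K/W
R_glass-fibre batt = ln(51.3/27.3)/(2π×0.0395×3.67) = 0.6926 K/W
R_outer film = 1/(h_o·2πr_oL) = 1/(17.7×2π×0.0513×3.67) = 0.04776 K/W
R_total = 0.7406 K/W
Q = ΔT/R_total = 26/0.7406

Q ≈ 35.1 W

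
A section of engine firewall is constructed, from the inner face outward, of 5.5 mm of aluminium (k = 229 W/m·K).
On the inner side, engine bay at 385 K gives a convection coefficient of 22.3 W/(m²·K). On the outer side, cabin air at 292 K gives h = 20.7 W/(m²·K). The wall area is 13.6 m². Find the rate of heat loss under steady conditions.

Q ≈ 13600 W

Model the wall as resistances in series:
R_inner film = 1/(h_i·A) = 1/(22.3×13.6) = 0.003297 K/W
R_aluminium = L/(kA) = 0.0055/(229×13.6) = 1.766×10^-6 K/W
R_outer film = 1/(h_o·A) = 1/(20.7×13.6) = 0.003552 K/W
R_total = 0.006851 K/W
Q = ΔT / R_total = 93 / 0.006851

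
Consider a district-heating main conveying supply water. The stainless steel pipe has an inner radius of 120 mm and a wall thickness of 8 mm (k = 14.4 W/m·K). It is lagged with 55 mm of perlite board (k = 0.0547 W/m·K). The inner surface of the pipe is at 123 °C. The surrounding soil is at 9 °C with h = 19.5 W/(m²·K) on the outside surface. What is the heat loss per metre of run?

Radial resistances (cylindrical: R_cond = ln(r_o/r_i)/(2πkL), R_conv = 1/(h·2πrL)):
R_stainless steel pipe wall = ln(128/120)/(2π×14.4×1) = 7.133×10^-4 K/W
R_perlite board = ln(183/128)/(2π×0.0547×1) = 1.04 K/W
R_outer film = 1/(h_o·2πr_oL) = 1/(19.5×2π×0.183×1) = 0.0446 K/W
R_total = 1.085 K/W
Q = ΔT/R_total = 114/1.085

q′ ≈ 105 W/m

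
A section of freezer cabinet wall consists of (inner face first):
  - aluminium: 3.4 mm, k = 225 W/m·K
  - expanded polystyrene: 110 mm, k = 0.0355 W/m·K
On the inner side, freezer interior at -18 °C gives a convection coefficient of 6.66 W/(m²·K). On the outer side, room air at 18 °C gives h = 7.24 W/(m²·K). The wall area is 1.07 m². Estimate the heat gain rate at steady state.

Q ≈ 11.4 W

Thermal resistances in series:
R_inner film = 1/(h_i·A) = 1/(6.66×1.07) = 0.1403 K/W
R_aluminium = L/(kA) = 0.0034/(225×1.07) = 1.412×10^-5 K/W
R_expanded polystyrene = L/(kA) = 0.11/(0.0355×1.07) = 2.896 K/W
R_outer film = 1/(h_o·A) = 1/(7.24×1.07) = 0.1291 K/W
R_total = 3.165 K/W
Q = ΔT / R_total = 36 / 3.165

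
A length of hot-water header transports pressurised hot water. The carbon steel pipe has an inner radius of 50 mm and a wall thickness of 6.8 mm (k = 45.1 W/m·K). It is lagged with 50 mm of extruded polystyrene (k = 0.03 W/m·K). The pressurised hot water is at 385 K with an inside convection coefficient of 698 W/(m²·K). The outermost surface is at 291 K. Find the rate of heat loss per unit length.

For a radial system each layer contributes R = ln(r_out/r_in)/(2πkL); films add R = 1/(hA).
R_inner film = 1/(h_i·2πr₁L) = 1/(698×2π×0.05×1) = 0.00456 K/W
R_carbon steel pipe wall = ln(56.8/50)/(2π×45.1×1) = 4.5×10^-4 K/W
R_extruded polystyrene = ln(106.8/56.8)/(2π×0.03×1) = 3.35 K/W
R_total = 3.355 K/W
Q = ΔT/R_total = 94/3.355

q′ ≈ 28 W/m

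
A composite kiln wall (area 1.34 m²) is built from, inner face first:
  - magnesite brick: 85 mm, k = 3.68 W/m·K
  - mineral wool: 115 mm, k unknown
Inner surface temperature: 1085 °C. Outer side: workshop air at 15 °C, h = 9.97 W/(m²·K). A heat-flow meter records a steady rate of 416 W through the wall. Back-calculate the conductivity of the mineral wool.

Thermal resistances in series:
R_magnesite brick = L/(kA) = 0.085/(3.68×1.34) = 0.01724 K/W
R_outer film = 1/(h_o·A) = 1/(9.97×1.34) = 0.07485 K/W
Sum of known resistances R_other = 0.09209 K/W
Total R = ΔT/Q = 1070/416 = 2.572 K/W
R_mineral wool = R_total − R_other = 2.48 K/W
k = L/(R·A) = 0.115/(2.48×1.34)

k ≈ 0.0346 W/(m·K)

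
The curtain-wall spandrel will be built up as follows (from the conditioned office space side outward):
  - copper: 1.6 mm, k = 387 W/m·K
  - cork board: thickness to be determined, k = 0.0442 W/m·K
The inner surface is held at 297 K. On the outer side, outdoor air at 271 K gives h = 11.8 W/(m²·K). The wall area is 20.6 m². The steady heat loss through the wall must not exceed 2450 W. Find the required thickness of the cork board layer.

Thermal resistances in series:
R_copper = L/(kA) = 0.0016/(387×20.6) = 2.007×10^-7 K/W
R_outer film = 1/(h_o·A) = 1/(11.8×20.6) = 0.004114 K/W
Sum of the known resistances R_other = 0.004114 K/W
Required total resistance R_tot = ΔT/Q_allow = 26/2450 = 0.01061 K/W
R_cork board = R_tot − R_other = 0.006498 K/W
L = R·k·A = 0.006498×0.0442×20.6

L ≈ 5.92 mm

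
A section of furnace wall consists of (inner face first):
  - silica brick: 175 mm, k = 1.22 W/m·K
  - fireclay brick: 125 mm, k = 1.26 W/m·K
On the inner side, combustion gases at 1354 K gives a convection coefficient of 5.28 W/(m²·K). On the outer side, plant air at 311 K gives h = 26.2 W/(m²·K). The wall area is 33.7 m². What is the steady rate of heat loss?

Using the resistance-network approach (series):
R_inner film = 1/(h_i·A) = 1/(5.28×33.7) = 0.00562 K/W
R_silica brick = L/(kA) = 0.175/(1.22×33.7) = 0.004256 K/W
R_fireclay brick = L/(kA) = 0.125/(1.26×33.7) = 0.002944 K/W
R_outer film = 1/(h_o·A) = 1/(26.2×33.7) = 0.001133 K/W
R_total = 0.01395 K/W
Q = ΔT / R_total = 1043 / 0.01395

Q ≈ 74800 W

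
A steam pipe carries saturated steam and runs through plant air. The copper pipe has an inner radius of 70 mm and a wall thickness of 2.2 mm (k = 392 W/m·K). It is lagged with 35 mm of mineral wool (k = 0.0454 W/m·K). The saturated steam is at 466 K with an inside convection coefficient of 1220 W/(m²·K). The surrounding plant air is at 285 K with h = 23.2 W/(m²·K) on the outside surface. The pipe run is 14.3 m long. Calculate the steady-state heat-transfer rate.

Q ≈ 1780 W

Treating each annulus and film as a series resistance:
R_inner film = 1/(h_i·2πr₁L) = 1/(1220×2π×0.07×14.3) = 1.303×10^-4 K/W
R_copper pipe wall = ln(72.2/70)/(2π×392×14.3) = 8.786×10^-7 K/W
R_mineral wool = ln(107.2/72.2)/(2π×0.0454×14.3) = 0.0969 K/W
R_outer film = 1/(h_o·2πr_oL) = 1/(23.2×2π×0.1072×14.3) = 0.004475 K/W
R_total = 0.1015 K/W
Q = ΔT/R_total = 181/0.1015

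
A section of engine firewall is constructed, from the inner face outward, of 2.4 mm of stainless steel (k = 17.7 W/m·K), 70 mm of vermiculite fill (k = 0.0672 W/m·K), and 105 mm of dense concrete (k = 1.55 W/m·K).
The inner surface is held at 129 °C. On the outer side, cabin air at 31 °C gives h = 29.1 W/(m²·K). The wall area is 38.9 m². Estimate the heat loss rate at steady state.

Q ≈ 3330 W

Using the resistance-network approach (series):
R_stainless steel = L/(kA) = 0.0024/(17.7×38.9) = 3.486×10^-6 K/W
R_vermiculite fill = L/(kA) = 0.07/(0.0672×38.9) = 0.02678 K/W
R_dense concrete = L/(kA) = 0.105/(1.55×38.9) = 0.001741 K/W
R_outer film = 1/(h_o·A) = 1/(29.1×38.9) = 8.834×10^-4 K/W
R_total = 0.02941 K/W
Q = ΔT / R_total = 98 / 0.02941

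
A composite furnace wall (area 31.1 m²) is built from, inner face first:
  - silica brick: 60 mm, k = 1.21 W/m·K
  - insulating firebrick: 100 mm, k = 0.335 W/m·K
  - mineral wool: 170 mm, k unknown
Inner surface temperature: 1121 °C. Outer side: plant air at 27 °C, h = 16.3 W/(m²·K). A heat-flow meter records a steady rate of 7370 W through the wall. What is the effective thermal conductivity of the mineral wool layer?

Thermal resistances in series:
R_silica brick = L/(kA) = 0.06/(1.21×31.1) = 0.001594 K/W
R_insulating firebrick = L/(kA) = 0.1/(0.335×31.1) = 0.009598 K/W
R_outer film = 1/(h_o·A) = 1/(16.3×31.1) = 0.001973 K/W
Sum of known resistances R_other = 0.01317 K/W
Total R = ΔT/Q = 1094/7370 = 0.1484 K/W
R_mineral wool = R_total − R_other = 0.1353 K/W
k = L/(R·A) = 0.17/(0.1353×31.1)

k ≈ 0.0404 W/(m·K)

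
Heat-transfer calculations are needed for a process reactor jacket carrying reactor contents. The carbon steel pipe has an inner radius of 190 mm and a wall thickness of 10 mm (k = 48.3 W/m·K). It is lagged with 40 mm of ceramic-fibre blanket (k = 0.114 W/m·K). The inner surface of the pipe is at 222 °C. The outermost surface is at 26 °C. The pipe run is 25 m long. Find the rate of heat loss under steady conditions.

Radial resistances (cylindrical: R_cond = ln(r_o/r_i)/(2πkL), R_conv = 1/(h·2πrL)):
R_carbon steel pipe wall = ln(200/190)/(2π×48.3×25) = 6.761×10^-6 K/W
R_ceramic-fibre blanket = ln(240/200)/(2π×0.114×25) = 0.01018 K/W
R_total = 0.01019 K/W
Q = ΔT/R_total = 196/0.01019

Q ≈ 19200 W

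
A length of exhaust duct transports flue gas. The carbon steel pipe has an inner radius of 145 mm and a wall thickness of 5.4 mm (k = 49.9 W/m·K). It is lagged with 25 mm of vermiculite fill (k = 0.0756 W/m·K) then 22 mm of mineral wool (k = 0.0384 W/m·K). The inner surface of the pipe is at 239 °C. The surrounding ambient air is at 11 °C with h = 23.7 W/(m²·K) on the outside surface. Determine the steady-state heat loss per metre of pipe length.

Cylindrical conduction, so R = ln(r₂/r₁)/(2πkL) per layer, in series:
R_carbon steel pipe wall = ln(150.4/145)/(2π×49.9×1) = 1.166×10^-4 K/W
R_vermiculite fill = ln(175.4/150.4)/(2π×0.0756×1) = 0.3237 K/W
R_mineral wool = ln(197.4/175.4)/(2π×0.0384×1) = 0.4897 K/W
R_outer film = 1/(h_o·2πr_oL) = 1/(23.7×2π×0.1974×1) = 0.03402 K/W
R_total = 0.8476 K/W
Q = ΔT/R_total = 228/0.8476

q′ ≈ 269 W/m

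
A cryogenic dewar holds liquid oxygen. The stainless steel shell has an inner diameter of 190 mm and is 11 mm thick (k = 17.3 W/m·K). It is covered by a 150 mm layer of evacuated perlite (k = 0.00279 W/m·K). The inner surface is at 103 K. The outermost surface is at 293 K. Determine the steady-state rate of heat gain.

Each spherical layer contributes R = (1/r_i − 1/r_o)/(4πk):
R_stainless steel shell = (1/0.095 − 1/0.106)/(4π×17.3) = 0.005025 K/W
R_evacuated perlite = (1/0.106 − 1/0.256)/(4π×0.00279) = 157.7 K/W
R_total = 157.7 K/W
Q = ΔT/R_total = 190/157.7

Q ≈ 1.21 W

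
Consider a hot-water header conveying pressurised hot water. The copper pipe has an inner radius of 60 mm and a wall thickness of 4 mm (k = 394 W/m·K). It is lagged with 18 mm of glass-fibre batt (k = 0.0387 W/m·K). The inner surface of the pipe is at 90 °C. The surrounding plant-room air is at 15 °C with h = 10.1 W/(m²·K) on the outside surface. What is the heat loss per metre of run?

Per-layer cylindrical resistances, series-summed:
R_copper pipe wall = ln(64/60)/(2π×394×1) = 2.607×10^-5 K/W
R_glass-fibre batt = ln(82/64)/(2π×0.0387×1) = 1.019 K/W
R_outer film = 1/(h_o·2πr_oL) = 1/(10.1×2π×0.082×1) = 0.1922 K/W
R_total = 1.211 K/W
Q = ΔT/R_total = 75/1.211

q′ ≈ 61.9 W/m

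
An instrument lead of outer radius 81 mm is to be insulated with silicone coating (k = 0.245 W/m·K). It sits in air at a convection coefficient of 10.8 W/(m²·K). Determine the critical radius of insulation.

r_cr ≈ 22.7 mm

For a cylinder r_cr = k/h = 0.245/10.8
r_cr = 22.7 mm; since the bare radius (81 mm) is above r_cr, any added insulation will reduce heat loss.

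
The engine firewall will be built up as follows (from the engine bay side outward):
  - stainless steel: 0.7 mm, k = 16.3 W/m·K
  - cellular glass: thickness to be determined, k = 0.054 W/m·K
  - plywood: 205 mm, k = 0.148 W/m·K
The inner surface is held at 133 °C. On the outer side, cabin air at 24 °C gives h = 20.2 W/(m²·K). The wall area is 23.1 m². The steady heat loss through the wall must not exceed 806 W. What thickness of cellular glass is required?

Thermal resistances in series:
R_stainless steel = L/(kA) = 0.0007/(16.3×23.1) = 1.859×10^-6 K/W
R_plywood = L/(kA) = 0.205/(0.148×23.1) = 0.05996 K/W
R_outer film = 1/(h_o·A) = 1/(20.2×23.1) = 0.002143 K/W
Sum of the known resistances R_other = 0.06211 K/W
Required total resistance R_tot = ΔT/Q_allow = 109/806 = 0.1352 K/W
R_cellular glass = R_tot − R_other = 0.07313 K/W
L = R·k·A = 0.07313×0.054×23.1

L ≈ 91.2 mm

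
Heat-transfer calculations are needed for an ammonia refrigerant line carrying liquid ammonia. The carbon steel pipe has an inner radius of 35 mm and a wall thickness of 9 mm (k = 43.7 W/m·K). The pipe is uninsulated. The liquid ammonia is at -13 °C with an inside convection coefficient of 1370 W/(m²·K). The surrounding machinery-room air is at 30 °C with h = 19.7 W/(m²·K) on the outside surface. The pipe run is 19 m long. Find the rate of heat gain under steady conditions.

For a radial system each layer contributes R = ln(r_out/r_in)/(2πkL); films add R = 1/(hA).
R_inner film = 1/(h_i·2πr₁L) = 1/(1370×2π×0.035×19) = 1.747×10^-4 K/W
R_carbon steel pipe wall = ln(44/35)/(2π×43.7×19) = 4.387×10^-5 K/W
R_outer film = 1/(h_o·2πr_oL) = 1/(19.7×2π×0.044×19) = 0.009664 K/W
R_total = 0.009882 K/W
Q = ΔT/R_total = 43/0.009882

Q ≈ 4350 W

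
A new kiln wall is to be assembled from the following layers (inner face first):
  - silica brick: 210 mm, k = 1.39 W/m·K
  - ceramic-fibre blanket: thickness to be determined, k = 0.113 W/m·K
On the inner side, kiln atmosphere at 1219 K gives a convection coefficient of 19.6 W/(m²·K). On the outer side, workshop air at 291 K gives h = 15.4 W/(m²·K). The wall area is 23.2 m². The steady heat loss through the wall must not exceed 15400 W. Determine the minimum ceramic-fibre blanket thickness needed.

Treating each layer as a thermal resistance in series:
R_inner film = 1/(h_i·A) = 1/(19.6×23.2) = 0.002199 K/W
R_silica brick = L/(kA) = 0.21/(1.39×23.2) = 0.006512 K/W
R_outer film = 1/(h_o·A) = 1/(15.4×23.2) = 0.002799 K/W
Sum of the known resistances R_other = 0.01151 K/W
Required total resistance R_tot = ΔT/Q_allow = 928/15400 = 0.06026 K/W
R_ceramic-fibre blanket = R_tot − R_other = 0.04875 K/W
L = R·k·A = 0.04875×0.113×23.2

L ≈ 128 mm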